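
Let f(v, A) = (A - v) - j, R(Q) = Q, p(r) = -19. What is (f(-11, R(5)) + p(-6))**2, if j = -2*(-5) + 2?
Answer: 225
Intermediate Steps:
j = 12 (j = 10 + 2 = 12)
f(v, A) = -12 + A - v (f(v, A) = (A - v) - 1*12 = (A - v) - 12 = -12 + A - v)
(f(-11, R(5)) + p(-6))**2 = ((-12 + 5 - 1*(-11)) - 19)**2 = ((-12 + 5 + 11) - 19)**2 = (4 - 19)**2 = (-15)**2 = 225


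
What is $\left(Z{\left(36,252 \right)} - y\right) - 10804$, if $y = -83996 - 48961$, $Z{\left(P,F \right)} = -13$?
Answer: $122140$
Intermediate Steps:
$y = -132957$
$\left(Z{\left(36,252 \right)} - y\right) - 10804 = \left(-13 - -132957\right) - 10804 = \left(-13 + 132957\right) - 10804 = 132944 - 10804 = 122140$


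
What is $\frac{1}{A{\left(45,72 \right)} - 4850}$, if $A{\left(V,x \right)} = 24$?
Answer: $- \frac{1}{4826} \approx -0.00020721$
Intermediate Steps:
$\frac{1}{A{\left(45,72 \right)} - 4850} = \frac{1}{24 - 4850} = \frac{1}{-4826} = - \frac{1}{4826}$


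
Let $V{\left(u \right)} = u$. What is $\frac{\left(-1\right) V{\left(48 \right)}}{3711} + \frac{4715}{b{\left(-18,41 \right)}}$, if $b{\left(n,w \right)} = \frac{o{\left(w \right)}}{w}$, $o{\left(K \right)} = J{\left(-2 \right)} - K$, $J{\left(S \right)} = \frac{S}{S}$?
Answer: $- \frac{47826259}{9896} \approx -4832.9$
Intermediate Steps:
$J{\left(S \right)} = 1$
$o{\left(K \right)} = 1 - K$
$b{\left(n,w \right)} = \frac{1 - w}{w}$
$\frac{\left(-1\right) V{\left(48 \right)}}{3711} + \frac{4715}{b{\left(-18,41 \right)}} = \frac{\left(-1\right) 48}{3711} + \frac{4715}{\frac{1}{41} \left(1 - 41\right)} = \left(-48\right) \frac{1}{3711} + \frac{4715}{\frac{1}{41} \left(1 - 41\right)} = - \frac{16}{1237} + \frac{4715}{\frac{1}{41} \left(-40\right)} = - \frac{16}{1237} + \frac{4715}{- \frac{40}{41}} = - \frac{16}{1237} + 4715 \left(- \frac{41}{40}\right) = - \frac{16}{1237} - \frac{38663}{8} = - \frac{47826259}{9896}$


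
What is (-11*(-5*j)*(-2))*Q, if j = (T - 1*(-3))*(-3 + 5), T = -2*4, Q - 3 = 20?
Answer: 25300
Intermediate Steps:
Q = 23 (Q = 3 + 20 = 23)
T = -8
j = -10 (j = (-8 - 1*(-3))*(-3 + 5) = (-8 + 3)*2 = -5*2 = -10)
(-11*(-5*j)*(-2))*Q = -11*(-5*(-10))*(-2)*23 = -550*(-2)*23 = -11*(-100)*23 = 1100*23 = 25300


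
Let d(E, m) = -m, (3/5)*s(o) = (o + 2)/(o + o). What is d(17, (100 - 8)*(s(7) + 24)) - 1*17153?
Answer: -136217/7 ≈ -19460.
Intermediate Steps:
s(o) = 5*(2 + o)/(6*o) (s(o) = 5*((o + 2)/(o + o))/3 = 5*((2 + o)/((2*o)))/3 = 5*((2 + o)*(1/(2*o)))/3 = 5*((2 + o)/(2*o))/3 = 5*(2 + o)/(6*o))
d(17, (100 - 8)*(s(7) + 24)) - 1*17153 = -(100 - 8)*((⅚)*(2 + 7)/7 + 24) - 1*17153 = -92*((⅚)*(⅐)*9 + 24) - 17153 = -92*(15/14 + 24) - 17153 = -92*351/14 - 17153 = -1*16146/7 - 17153 = -16146/7 - 17153 = -136217/7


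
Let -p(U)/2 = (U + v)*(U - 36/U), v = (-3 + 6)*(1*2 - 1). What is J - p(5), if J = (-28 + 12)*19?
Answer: -1696/5 ≈ -339.20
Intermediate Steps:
v = 3 (v = 3*(2 - 1) = 3*1 = 3)
p(U) = -2*(3 + U)*(U - 36/U) (p(U) = -2*(U + 3)*(U - 36/U) = -2*(3 + U)*(U - 36/U))
J = -304 (J = -16*19 = -304)
J - p(5) = -304 - (72 - 6*5 - 2*5**2 + 216/5) = -304 - (72 - 30 - 2*25 + 216*(1/5)) = -304 - (72 - 30 - 50 + 216/5) = -304 - 1*176/5 = -304 - 176/5 = -1696/5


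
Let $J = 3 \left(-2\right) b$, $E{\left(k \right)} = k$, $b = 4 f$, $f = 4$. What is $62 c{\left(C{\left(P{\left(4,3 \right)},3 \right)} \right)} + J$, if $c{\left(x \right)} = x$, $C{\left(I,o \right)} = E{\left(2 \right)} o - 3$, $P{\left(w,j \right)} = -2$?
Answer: $90$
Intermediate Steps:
$b = 16$ ($b = 4 \cdot 4 = 16$)
$C{\left(I,o \right)} = -3 + 2 o$ ($C{\left(I,o \right)} = 2 o - 3 = -3 + 2 o$)
$J = -96$ ($J = 3 \left(-2\right) 16 = \left(-6\right) 16 = -96$)
$62 c{\left(C{\left(P{\left(4,3 \right)},3 \right)} \right)} + J = 62 \left(-3 + 2 \cdot 3\right) - 96 = 62 \left(-3 + 6\right) - 96 = 62 \cdot 3 - 96 = 186 - 96 = 90$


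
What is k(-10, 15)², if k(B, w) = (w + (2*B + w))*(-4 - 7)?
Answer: 12100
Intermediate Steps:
k(B, w) = -22*B - 22*w (k(B, w) = (w + (w + 2*B))*(-11) = (2*B + 2*w)*(-11) = -22*B - 22*w)
k(-10, 15)² = (-22*(-10) - 22*15)² = (220 - 330)² = (-110)² = 12100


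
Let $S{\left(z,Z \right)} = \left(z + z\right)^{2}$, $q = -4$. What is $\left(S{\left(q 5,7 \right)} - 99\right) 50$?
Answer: $75050$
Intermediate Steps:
$S{\left(z,Z \right)} = 4 z^{2}$ ($S{\left(z,Z \right)} = \left(2 z\right)^{2} = 4 z^{2}$)
$\left(S{\left(q 5,7 \right)} - 99\right) 50 = \left(4 \left(\left(-4\right) 5\right)^{2} - 99\right) 50 = \left(4 \left(-20\right)^{2} - 99\right) 50 = \left(4 \cdot 400 - 99\right) 50 = \left(1600 - 99\right) 50 = 1501 \cdot 50 = 75050$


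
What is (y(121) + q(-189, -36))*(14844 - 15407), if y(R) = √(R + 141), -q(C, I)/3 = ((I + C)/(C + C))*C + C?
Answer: -1018467/2 - 563*√262 ≈ -5.1835e+5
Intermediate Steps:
q(C, I) = -9*C/2 - 3*I/2 (q(C, I) = -3*(((I + C)/(C + C))*C + C) = -3*(((C + I)/((2*C)))*C + C) = -3*(((C + I)*(1/(2*C)))*C + C) = -3*(((C + I)/(2*C))*C + C) = -3*((C/2 + I/2) + C) = -3*(I/2 + 3*C/2) = -9*C/2 - 3*I/2)
y(R) = √(141 + R)
(y(121) + q(-189, -36))*(14844 - 15407) = (√(141 + 121) + (-9/2*(-189) - 3/2*(-36)))*(14844 - 15407) = (√262 + (1701/2 + 54))*(-563) = (√262 + 1809/2)*(-563) = (1809/2 + √262)*(-563) = -1018467/2 - 563*√262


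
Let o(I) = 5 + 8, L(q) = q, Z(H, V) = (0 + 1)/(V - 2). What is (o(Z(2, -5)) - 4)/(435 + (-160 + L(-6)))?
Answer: 9/269 ≈ 0.033457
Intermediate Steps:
Z(H, V) = 1/(-2 + V)
o(I) = 13
(o(Z(2, -5)) - 4)/(435 + (-160 + L(-6))) = (13 - 4)/(435 + (-160 - 6)) = 9/(435 - 166) = 9/269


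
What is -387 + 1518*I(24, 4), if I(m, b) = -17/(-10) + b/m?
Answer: 12233/5 ≈ 2446.6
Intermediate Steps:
I(m, b) = 17/10 + b/m (I(m, b) = -17*(-⅒) + b/m = 17/10 + b/m)
-387 + 1518*I(24, 4) = -387 + 1518*(17/10 + 4/24) = -387 + 1518*(17/10 + 4*(1/24)) = -387 + 1518*(17/10 + ⅙) = -387 + 1518*(28/15) = -387 + 14168/5 = 12233/5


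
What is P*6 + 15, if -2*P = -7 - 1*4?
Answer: 48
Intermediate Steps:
P = 11/2 (P = -(-7 - 1*4)/2 = -(-7 - 4)/2 = -½*(-11) = 11/2 ≈ 5.5000)
P*6 + 15 = (11/2)*6 + 15 = 33 + 15 = 48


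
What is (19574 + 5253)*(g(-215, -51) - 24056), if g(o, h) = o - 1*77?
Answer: -604487796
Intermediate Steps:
g(o, h) = -77 + o (g(o, h) = o - 77 = -77 + o)
(19574 + 5253)*(g(-215, -51) - 24056) = (19574 + 5253)*((-77 - 215) - 24056) = 24827*(-292 - 24056) = 24827*(-24348) = -604487796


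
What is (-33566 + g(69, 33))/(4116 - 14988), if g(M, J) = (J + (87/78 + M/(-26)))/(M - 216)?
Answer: 64145035/20776392 ≈ 3.0874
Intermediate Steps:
g(M, J) = (29/26 + J - M/26)/(-216 + M) (g(M, J) = (J + (87*(1/78) + M*(-1/26)))/(-216 + M) = (J + (29/26 - M/26))/(-216 + M) = (29/26 + J - M/26)/(-216 + M))
(-33566 + g(69, 33))/(4116 - 14988) = (-33566 + (29 - 1*69 + 26*33)/(26*(-216 + 69)))/(4116 - 14988) = (-33566 + (1/26)*(29 - 69 + 858)/(-147))/(-10872) = (-33566 + (1/26)*(-1/147)*818)*(-1/10872) = (-33566 - 409/1911)*(-1/10872) = -64145035/1911*(-1/10872) = 64145035/20776392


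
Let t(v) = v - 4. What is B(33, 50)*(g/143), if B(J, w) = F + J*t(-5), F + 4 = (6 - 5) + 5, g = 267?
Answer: -78765/143 ≈ -550.80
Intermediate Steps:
F = 2 (F = -4 + ((6 - 5) + 5) = -4 + (1 + 5) = -4 + 6 = 2)
t(v) = -4 + v
B(J, w) = 2 - 9*J (B(J, w) = 2 + J*(-4 - 5) = 2 + J*(-9) = 2 - 9*J)
B(33, 50)*(g/143) = (2 - 9*33)*(267/143) = (2 - 297)*(267*(1/143)) = -295*267/143 = -78765/143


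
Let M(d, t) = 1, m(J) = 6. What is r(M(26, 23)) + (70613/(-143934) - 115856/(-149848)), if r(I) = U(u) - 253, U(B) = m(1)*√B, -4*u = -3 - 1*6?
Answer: -657068971891/2696027754 ≈ -243.72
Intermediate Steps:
u = 9/4 (u = -(-3 - 1*6)/4 = -(-3 - 6)/4 = -¼*(-9) = 9/4 ≈ 2.2500)
U(B) = 6*√B
r(I) = -244 (r(I) = 6*√(9/4) - 253 = 6*(3/2) - 253 = 9 - 253 = -244)
r(M(26, 23)) + (70613/(-143934) - 115856/(-149848)) = -244 + (70613/(-143934) - 115856/(-149848)) = -244 + (70613*(-1/143934) - 115856*(-1/149848)) = -244 + (-70613/143934 + 14482/18731) = -244 + 761800085/2696027754 = -657068971891/2696027754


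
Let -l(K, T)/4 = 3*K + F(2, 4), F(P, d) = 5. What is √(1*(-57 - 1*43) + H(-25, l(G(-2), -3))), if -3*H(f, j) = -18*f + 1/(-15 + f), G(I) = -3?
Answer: I*√899970/60 ≈ 15.811*I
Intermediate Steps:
l(K, T) = -20 - 12*K (l(K, T) = -4*(3*K + 5) = -4*(5 + 3*K) = -20 - 12*K)
H(f, j) = 6*f - 1/(3*(-15 + f)) (H(f, j) = -(-18*f + 1/(-15 + f))/3 = -(1/(-15 + f) - 18*f)/3 = 6*f - 1/(3*(-15 + f)))
√(1*(-57 - 1*43) + H(-25, l(G(-2), -3))) = √(1*(-57 - 1*43) + (-1 - 270*(-25) + 18*(-25)²)/(3*(-15 - 25))) = √(1*(-57 - 43) + (⅓)*(-1 + 6750 + 18*625)/(-40)) = √(1*(-100) + (⅓)*(-1/40)*(-1 + 6750 + 11250)) = √(-100 + (⅓)*(-1/40)*17999) = √(-100 - 17999/120) = √(-29999/120) = I*√899970/60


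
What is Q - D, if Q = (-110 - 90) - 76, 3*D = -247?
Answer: -581/3 ≈ -193.67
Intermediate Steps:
D = -247/3 (D = (⅓)*(-247) = -247/3 ≈ -82.333)
Q = -276 (Q = -200 - 76 = -276)
Q - D = -276 - 1*(-247/3) = -276 + 247/3 = -581/3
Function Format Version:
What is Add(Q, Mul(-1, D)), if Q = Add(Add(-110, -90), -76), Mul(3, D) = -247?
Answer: Rational(-581, 3) ≈ -193.67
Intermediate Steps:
D = Rational(-247, 3) (D = Mul(Rational(1, 3), -247) = Rational(-247, 3) ≈ -82.333)
Q = -276 (Q = Add(-200, -76) = -276)
Add(Q, Mul(-1, D)) = Add(-276, Mul(-1, Rational(-247, 3))) = Add(-276, Rational(247, 3)) = Rational(-581, 3)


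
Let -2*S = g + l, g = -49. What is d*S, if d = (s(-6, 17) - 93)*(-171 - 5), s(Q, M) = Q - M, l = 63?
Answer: -142912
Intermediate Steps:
S = -7 (S = -(-49 + 63)/2 = -½*14 = -7)
d = 20416 (d = ((-6 - 1*17) - 93)*(-171 - 5) = ((-6 - 17) - 93)*(-176) = (-23 - 93)*(-176) = -116*(-176) = 20416)
d*S = 20416*(-7) = -142912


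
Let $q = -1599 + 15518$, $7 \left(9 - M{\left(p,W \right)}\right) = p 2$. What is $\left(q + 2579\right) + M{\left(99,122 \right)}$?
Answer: $\frac{115351}{7} \approx 16479.0$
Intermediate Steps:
$M{\left(p,W \right)} = 9 - \frac{2 p}{7}$ ($M{\left(p,W \right)} = 9 - \frac{p 2}{7} = 9 - \frac{2 p}{7}$)
$q = 13919$
$\left(q + 2579\right) + M{\left(99,122 \right)} = \left(13919 + 2579\right) + \left(9 - \frac{198}{7}\right) = 16498 + \left(9 - \frac{198}{7}\right) = 16498 - \frac{135}{7} = \frac{115351}{7}$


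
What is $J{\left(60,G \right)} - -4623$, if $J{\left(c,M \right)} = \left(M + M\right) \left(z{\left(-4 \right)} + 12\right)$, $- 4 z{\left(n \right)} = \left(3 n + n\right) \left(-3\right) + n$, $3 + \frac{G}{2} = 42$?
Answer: $4779$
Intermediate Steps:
$G = 78$ ($G = -6 + 2 \cdot 42 = -6 + 84 = 78$)
$z{\left(n \right)} = \frac{11 n}{4}$ ($z{\left(n \right)} = - \frac{\left(3 n + n\right) \left(-3\right) + n}{4} = - \frac{4 n \left(-3\right) + n}{4} = - \frac{- 12 n + n}{4} = - \frac{\left(-11\right) n}{4} = \frac{11 n}{4}$)
$J{\left(c,M \right)} = 2 M$ ($J{\left(c,M \right)} = \left(M + M\right) \left(\frac{11}{4} \left(-4\right) + 12\right) = 2 M \left(-11 + 12\right) = 2 M 1 = 2 M$)
$J{\left(60,G \right)} - -4623 = 2 \cdot 78 - -4623 = 156 + 4623 = 4779$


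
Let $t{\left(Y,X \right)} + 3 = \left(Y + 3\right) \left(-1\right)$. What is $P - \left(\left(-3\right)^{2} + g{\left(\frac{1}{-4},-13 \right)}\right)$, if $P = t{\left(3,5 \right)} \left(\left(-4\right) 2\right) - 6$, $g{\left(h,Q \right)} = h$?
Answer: $\frac{229}{4} \approx 57.25$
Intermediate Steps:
$t{\left(Y,X \right)} = -6 - Y$ ($t{\left(Y,X \right)} = -3 + \left(Y + 3\right) \left(-1\right) = -3 + \left(3 + Y\right) \left(-1\right) = -3 - \left(3 + Y\right) = -6 - Y$)
$P = 66$ ($P = \left(-6 - 3\right) \left(\left(-4\right) 2\right) - 6 = \left(-6 - 3\right) \left(-8\right) - 6 = \left(-9\right) \left(-8\right) - 6 = 72 - 6 = 66$)
$P - \left(\left(-3\right)^{2} + g{\left(\frac{1}{-4},-13 \right)}\right) = 66 - \left(\left(-3\right)^{2} + \frac{1}{-4}\right) = 66 - \left(9 - \frac{1}{4}\right) = 66 - \frac{35}{4} = \frac{229}{4}$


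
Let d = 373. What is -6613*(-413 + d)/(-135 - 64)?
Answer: -264520/199 ≈ -1329.2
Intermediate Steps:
-6613*(-413 + d)/(-135 - 64) = -6613*(-413 + 373)/(-135 - 64) = -(-264520)/(-199) = -(-264520)*(-1)/199 = -6613*40/199 = -264520/199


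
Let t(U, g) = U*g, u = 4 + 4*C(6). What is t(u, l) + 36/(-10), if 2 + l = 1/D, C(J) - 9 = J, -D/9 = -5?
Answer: -5858/45 ≈ -130.18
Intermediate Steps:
D = 45 (D = -9*(-5) = 45)
C(J) = 9 + J
u = 64 (u = 4 + 4*(9 + 6) = 4 + 4*15 = 4 + 60 = 64)
l = -89/45 (l = -2 + 1/45 = -89/45 ≈ -1.9778)
t(u, l) + 36/(-10) = 64*(-89/45) + 36/(-10) = -5696/45 - ⅒*36 = -5696/45 - 18/5 = -5858/45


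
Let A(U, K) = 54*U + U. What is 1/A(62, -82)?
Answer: 1/3410 ≈ 0.00029326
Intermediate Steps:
A(U, K) = 55*U
1/A(62, -82) = 1/(55*62) = 1/3410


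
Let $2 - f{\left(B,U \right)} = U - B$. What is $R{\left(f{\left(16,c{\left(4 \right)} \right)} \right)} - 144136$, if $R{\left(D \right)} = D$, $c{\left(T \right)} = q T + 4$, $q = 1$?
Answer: $-144126$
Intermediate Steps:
$c{\left(T \right)} = 4 + T$ ($c{\left(T \right)} = 1 T + 4 = T + 4 = 4 + T$)
$f{\left(B,U \right)} = 2 + B - U$ ($f{\left(B,U \right)} = 2 - \left(U - B\right) = 2 + \left(B - U\right) = 2 + B - U$)
$R{\left(f{\left(16,c{\left(4 \right)} \right)} \right)} - 144136 = \left(2 + 16 - \left(4 + 4\right)\right) - 144136 = \left(2 + 16 - 8\right) - 144136 = 10 - 144136 = -144126$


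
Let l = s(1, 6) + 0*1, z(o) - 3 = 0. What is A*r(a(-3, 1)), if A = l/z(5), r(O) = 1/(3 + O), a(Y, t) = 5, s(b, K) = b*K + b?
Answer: 7/24 ≈ 0.29167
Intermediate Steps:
z(o) = 3 (z(o) = 3 + 0 = 3)
s(b, K) = b + K*b (s(b, K) = K*b + b = b + K*b)
l = 7 (l = 1*(1 + 6) + 0*1 = 1*7 + 0 = 7 + 0 = 7)
A = 7/3 ≈ 2.3333
A*r(a(-3, 1)) = 7/(3*(3 + 5)) = (7/3)/8 = (7/3)*(⅛) = 7/24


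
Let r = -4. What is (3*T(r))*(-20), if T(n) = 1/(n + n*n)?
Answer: -5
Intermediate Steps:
T(n) = 1/(n + n**2)
(3*T(r))*(-20) = (3*(1/((-4)*(1 - 4))))*(-20) = (3*(-1/4/(-3)))*(-20) = (3*(-1/4*(-1/3)))*(-20) = (3*(1/12))*(-20) = (1/4)*(-20) = -5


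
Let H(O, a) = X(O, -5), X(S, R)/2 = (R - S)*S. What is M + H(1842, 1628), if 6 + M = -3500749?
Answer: -10305103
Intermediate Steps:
M = -3500755 (M = -6 - 3500749 = -3500755)
X(S, R) = 2*S*(R - S) (X(S, R) = 2*((R - S)*S) = 2*(S*(R - S)) = 2*S*(R - S))
H(O, a) = 2*O*(-5 - O)
M + H(1842, 1628) = -3500755 - 2*1842*(5 + 1842) = -3500755 - 2*1842*1847 = -3500755 - 6804348 = -10305103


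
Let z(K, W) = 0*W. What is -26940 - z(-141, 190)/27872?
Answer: -26940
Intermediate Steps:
z(K, W) = 0
-26940 - z(-141, 190)/27872 = -26940 - 0/27872 = -26940 - 1*0 = -26940 + 0 = -26940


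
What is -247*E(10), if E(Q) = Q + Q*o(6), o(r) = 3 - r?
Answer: 4940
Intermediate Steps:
E(Q) = -2*Q (E(Q) = Q + Q*(3 - 1*6) = Q + Q*(3 - 6) = Q + Q*(-3) = Q - 3*Q = -2*Q)
-247*E(10) = -(-494)*10 = -247*(-20) = 4940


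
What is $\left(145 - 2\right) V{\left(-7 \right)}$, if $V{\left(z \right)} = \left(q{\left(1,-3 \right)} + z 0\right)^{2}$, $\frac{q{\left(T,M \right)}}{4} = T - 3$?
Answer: $9152$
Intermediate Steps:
$q{\left(T,M \right)} = -12 + 4 T$ ($q{\left(T,M \right)} = 4 \left(T - 3\right) = 4 \left(-3 + T\right) = -12 + 4 T$)
$V{\left(z \right)} = 64$ ($V{\left(z \right)} = \left(\left(-12 + 4 \cdot 1\right) + z 0\right)^{2} = \left(\left(-12 + 4\right) + 0\right)^{2} = \left(-8 + 0\right)^{2} = \left(-8\right)^{2} = 64$)
$\left(145 - 2\right) V{\left(-7 \right)} = \left(145 - 2\right) 64 = 143 \cdot 64 = 9152$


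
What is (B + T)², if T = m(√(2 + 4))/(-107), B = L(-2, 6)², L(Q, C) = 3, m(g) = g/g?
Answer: 925444/11449 ≈ 80.832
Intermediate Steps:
m(g) = 1
B = 9 (B = 3² = 9)
T = -1/107 (T = 1/(-107) = 1*(-1/107) = -1/107 ≈ -0.0093458)
(B + T)² = (9 - 1/107)² = (962/107)² = 925444/11449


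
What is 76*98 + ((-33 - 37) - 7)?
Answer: 7371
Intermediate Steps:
76*98 + ((-33 - 37) - 7) = 7448 + (-70 - 7) = 7448 - 77 = 7371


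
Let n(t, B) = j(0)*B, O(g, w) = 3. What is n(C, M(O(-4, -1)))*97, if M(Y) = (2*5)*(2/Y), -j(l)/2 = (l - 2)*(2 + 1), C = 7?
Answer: 7760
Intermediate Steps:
j(l) = 12 - 6*l (j(l) = -2*(l - 2)*(2 + 1) = -2*(-2 + l)*3 = -2*(-6 + 3*l) = 12 - 6*l)
M(Y) = 20/Y (M(Y) = 10*(2/Y) = 20/Y)
n(t, B) = 12*B (n(t, B) = (12 - 6*0)*B = (12 + 0)*B = 12*B)
n(C, M(O(-4, -1)))*97 = (12*(20/3))*97 = 80*97 = 7760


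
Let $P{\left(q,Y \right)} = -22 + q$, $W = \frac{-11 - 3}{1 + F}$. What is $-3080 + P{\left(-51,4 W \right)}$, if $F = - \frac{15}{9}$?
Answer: $-3153$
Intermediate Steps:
$F = - \frac{5}{3}$ ($F = \left(-15\right) \frac{1}{9} = - \frac{5}{3} \approx -1.6667$)
$W = 21$ ($W = \frac{-11 - 3}{1 - \frac{5}{3}} = - \frac{14}{- \frac{2}{3}} = \left(-14\right) \left(- \frac{3}{2}\right) = 21$)
$-3080 + P{\left(-51,4 W \right)} = -3080 - 73 = -3153$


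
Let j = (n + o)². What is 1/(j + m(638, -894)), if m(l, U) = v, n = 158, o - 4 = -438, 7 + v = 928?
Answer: 1/77097 ≈ 1.2971e-5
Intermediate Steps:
v = 921 (v = -7 + 928 = 921)
o = -434 (o = 4 - 438 = -434)
m(l, U) = 921
j = 76176 (j = (158 - 434)² = (-276)² = 76176)
1/(j + m(638, -894)) = 1/(76176 + 921) = 1/77097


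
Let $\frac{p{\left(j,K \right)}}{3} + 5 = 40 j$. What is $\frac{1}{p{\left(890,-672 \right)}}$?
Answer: $\frac{1}{106785} \approx 9.3646 \cdot 10^{-6}$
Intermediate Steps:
$p{\left(j,K \right)} = -15 + 120 j$ ($p{\left(j,K \right)} = -15 + 3 \cdot 40 j = -15 + 120 j$)
$\frac{1}{p{\left(890,-672 \right)}} = \frac{1}{-15 + 120 \cdot 890} = \frac{1}{-15 + 106800} = \frac{1}{106785}$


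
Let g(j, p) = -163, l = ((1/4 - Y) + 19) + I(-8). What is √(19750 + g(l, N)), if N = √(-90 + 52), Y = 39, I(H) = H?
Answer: √19587 ≈ 139.95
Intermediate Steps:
N = I*√38 (N = √(-38) = I*√38 ≈ 6.1644*I)
l = -111/4 (l = ((1/4 - 1*39) + 19) - 8 = ((¼ - 39) + 19) - 8 = (-155/4 + 19) - 8 = -79/4 - 8 = -111/4 ≈ -27.750)
√(19750 + g(l, N)) = √(19750 - 163) = √19587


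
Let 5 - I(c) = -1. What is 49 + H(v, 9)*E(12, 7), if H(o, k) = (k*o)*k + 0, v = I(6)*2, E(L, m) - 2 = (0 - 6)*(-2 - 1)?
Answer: 19489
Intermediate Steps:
I(c) = 6 (I(c) = 5 - 1*(-1) = 5 + 1 = 6)
E(L, m) = 20 (E(L, m) = 2 + (0 - 6)*(-2 - 1) = 2 - 6*(-3) = 2 + 18 = 20)
v = 12 (v = 6*2 = 12)
H(o, k) = o*k² (H(o, k) = o*k² + 0 = o*k²)
49 + H(v, 9)*E(12, 7) = 49 + (12*9²)*20 = 49 + (12*81)*20 = 49 + 972*20 = 49 + 19440 = 19489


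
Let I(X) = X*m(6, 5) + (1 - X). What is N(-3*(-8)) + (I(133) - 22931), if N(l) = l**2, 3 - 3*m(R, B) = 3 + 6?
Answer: -22753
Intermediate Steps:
m(R, B) = -2 (m(R, B) = 1 - (3 + 6)/3 = 1 - 1/3*9 = 1 - 3 = -2)
I(X) = 1 - 3*X (I(X) = X*(-2) + (1 - X) = -2*X + (1 - X) = 1 - 3*X)
N(-3*(-8)) + (I(133) - 22931) = (-3*(-8))**2 + ((1 - 3*133) - 22931) = 24**2 + ((1 - 399) - 22931) = 576 + (-398 - 22931) = 576 - 23329 = -22753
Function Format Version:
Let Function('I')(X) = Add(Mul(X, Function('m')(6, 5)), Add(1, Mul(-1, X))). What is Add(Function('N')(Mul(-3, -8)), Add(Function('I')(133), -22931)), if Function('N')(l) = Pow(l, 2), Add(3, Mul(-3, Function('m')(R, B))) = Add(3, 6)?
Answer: -22753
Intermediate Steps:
Function('m')(R, B) = -2 (Function('m')(R, B) = Add(1, Mul(Rational(-1, 3), Add(3, 6))) = Add(1, Mul(Rational(-1, 3), 9)) = Add(1, -3) = -2)
Function('I')(X) = Add(1, Mul(-3, X)) (Function('I')(X) = Add(Mul(X, -2), Add(1, Mul(-1, X))) = Add(Mul(-2, X), Add(1, Mul(-1, X))) = Add(1, Mul(-3, X)))
Add(Function('N')(Mul(-3, -8)), Add(Function('I')(133), -22931)) = Add(Pow(Mul(-3, -8), 2), Add(Add(1, Mul(-3, 133)), -22931)) = Add(Pow(24, 2), Add(Add(1, -399), -22931)) = Add(576, Add(-398, -22931)) = Add(576, -23329) = -22753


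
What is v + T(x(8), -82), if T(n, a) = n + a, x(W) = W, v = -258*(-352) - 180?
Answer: 90562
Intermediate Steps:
v = 90636 (v = 90816 - 180 = 90636)
T(n, a) = a + n
v + T(x(8), -82) = 90636 + (-82 + 8) = 90636 - 74 = 90562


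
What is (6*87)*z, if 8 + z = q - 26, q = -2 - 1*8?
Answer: -22968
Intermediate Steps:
q = -10 (q = -2 - 8 = -10)
z = -44 (z = -8 + (-10 - 26) = -8 - 36 = -44)
(6*87)*z = (6*87)*(-44) = 522*(-44) = -22968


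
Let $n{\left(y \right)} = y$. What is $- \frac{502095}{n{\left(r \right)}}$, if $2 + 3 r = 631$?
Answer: $- \frac{88605}{37} \approx -2394.7$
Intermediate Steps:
$r = \frac{629}{3}$ ($r = - \frac{2}{3} + \frac{1}{3} \cdot 631 = - \frac{2}{3} + \frac{631}{3} = \frac{629}{3} \approx 209.67$)
$- \frac{502095}{n{\left(r \right)}} = - \frac{502095}{\frac{629}{3}} = \left(-502095\right) \frac{3}{629} = - \frac{88605}{37}$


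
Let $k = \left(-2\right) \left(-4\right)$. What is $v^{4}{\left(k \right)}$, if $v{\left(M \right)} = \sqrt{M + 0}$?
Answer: $64$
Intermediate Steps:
$k = 8$
$v{\left(M \right)} = \sqrt{M}$
$v^{4}{\left(k \right)} = \left(\sqrt{8}\right)^{4} = \left(2 \sqrt{2}\right)^{4} = 64$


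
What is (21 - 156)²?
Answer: 18225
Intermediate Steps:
(21 - 156)² = (-135)² = 18225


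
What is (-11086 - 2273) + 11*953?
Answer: -2876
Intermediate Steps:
(-11086 - 2273) + 11*953 = -13359 + 10483 = -2876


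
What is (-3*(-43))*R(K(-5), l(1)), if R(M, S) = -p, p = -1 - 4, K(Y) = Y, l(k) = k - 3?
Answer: 645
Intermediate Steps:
l(k) = -3 + k
p = -5
R(M, S) = 5 (R(M, S) = -1*(-5) = 5)
(-3*(-43))*R(K(-5), l(1)) = -3*(-43)*5 = 129*5 = 645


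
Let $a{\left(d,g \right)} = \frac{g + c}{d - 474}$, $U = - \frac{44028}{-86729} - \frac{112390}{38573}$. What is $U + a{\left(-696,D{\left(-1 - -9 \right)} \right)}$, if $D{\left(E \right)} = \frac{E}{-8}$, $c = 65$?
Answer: $- \frac{4815823182554}{1957057664445} \approx -2.4607$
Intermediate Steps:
$U = - \frac{8049180266}{3345397717}$ ($U = \left(-44028\right) \left(- \frac{1}{86729}\right) - \frac{112390}{38573} = \frac{44028}{86729} - \frac{112390}{38573} = - \frac{8049180266}{3345397717} \approx -2.406$)
$D{\left(E \right)} = - \frac{E}{8}$ ($D{\left(E \right)} = E \left(- \frac{1}{8}\right) = - \frac{E}{8}$)
$a{\left(d,g \right)} = \frac{65 + g}{-474 + d}$ ($a{\left(d,g \right)} = \frac{g + 65}{d - 474} = \frac{65 + g}{-474 + d}$)
$U + a{\left(-696,D{\left(-1 - -9 \right)} \right)} = - \frac{8049180266}{3345397717} + \frac{65 - \frac{-1 - -9}{8}}{-474 - 696} = - \frac{8049180266}{3345397717} + \frac{65 - \frac{-1 + 9}{8}}{-1170} = - \frac{8049180266}{3345397717} - \frac{65 - 1}{1170} = - \frac{8049180266}{3345397717} - \frac{32}{585} = - \frac{4815823182554}{1957057664445}$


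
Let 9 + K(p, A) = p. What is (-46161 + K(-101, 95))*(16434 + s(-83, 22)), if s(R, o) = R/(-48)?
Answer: -36503885965/48 ≈ -7.6050e+8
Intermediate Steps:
K(p, A) = -9 + p
s(R, o) = -R/48 (s(R, o) = R*(-1/48) = -R/48)
(-46161 + K(-101, 95))*(16434 + s(-83, 22)) = (-46161 + (-9 - 101))*(16434 - 1/48*(-83)) = (-46161 - 110)*(16434 + 83/48) = -46271*788915/48 = -36503885965/48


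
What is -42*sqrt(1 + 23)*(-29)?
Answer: 2436*sqrt(6) ≈ 5967.0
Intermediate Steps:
-42*sqrt(1 + 23)*(-29) = -84*sqrt(6)*(-29) = 2436*sqrt(6)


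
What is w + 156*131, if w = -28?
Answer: 20408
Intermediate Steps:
w + 156*131 = -28 + 156*131 = -28 + 20436 = 20408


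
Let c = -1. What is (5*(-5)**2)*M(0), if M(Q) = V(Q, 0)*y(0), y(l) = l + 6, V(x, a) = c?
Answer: -750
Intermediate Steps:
V(x, a) = -1
y(l) = 6 + l
M(Q) = -6 (M(Q) = -(6 + 0) = -1*6 = -6)
(5*(-5)**2)*M(0) = (5*(-5)**2)*(-6) = (5*25)*(-6) = 125*(-6) = -750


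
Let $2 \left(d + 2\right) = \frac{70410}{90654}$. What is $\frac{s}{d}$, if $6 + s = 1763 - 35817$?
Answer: $\frac{1029225080}{48701} \approx 21134.0$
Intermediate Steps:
$s = -34060$ ($s = -6 + \left(1763 - 35817\right) = -6 - 34054 = -34060$)
$d = - \frac{48701}{30218}$ ($d = -2 + \frac{70410 \cdot \frac{1}{90654}}{2} = -2 + \frac{1}{2} \cdot \frac{11735}{15109} = -2 + \frac{11735}{30218} = - \frac{48701}{30218} \approx -1.6117$)
$\frac{s}{d} = - \frac{34060}{- \frac{48701}{30218}} = \left(-34060\right) \left(- \frac{30218}{48701}\right) = \frac{1029225080}{48701}$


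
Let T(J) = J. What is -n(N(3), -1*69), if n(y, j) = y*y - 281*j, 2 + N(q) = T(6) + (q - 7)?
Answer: -19389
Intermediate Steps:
N(q) = -3 + q (N(q) = -2 + (6 + (q - 7)) = -2 + (6 + (-7 + q)) = -2 + (-1 + q) = -3 + q)
n(y, j) = y² - 281*j
-n(N(3), -1*69) = -((-3 + 3)² - (-281)*69) = -(0² - 281*(-69)) = -(0 + 19389) = -1*19389 = -19389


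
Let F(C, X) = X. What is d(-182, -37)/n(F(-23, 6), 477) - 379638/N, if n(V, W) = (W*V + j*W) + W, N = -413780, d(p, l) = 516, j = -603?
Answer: 4488105659/4901430990 ≈ 0.91567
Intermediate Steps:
n(V, W) = -602*W + V*W (n(V, W) = (W*V - 603*W) + W = (V*W - 603*W) + W = (-603*W + V*W) + W = -602*W + V*W)
d(-182, -37)/n(F(-23, 6), 477) - 379638/N = 516/((477*(-602 + 6))) - 379638/(-413780) = 516/((477*(-596))) - 379638*(-1/413780) = 516/(-284292) + 189819/206890 = 516*(-1/284292) + 189819/206890 = -43/23691 + 189819/206890 = 4488105659/4901430990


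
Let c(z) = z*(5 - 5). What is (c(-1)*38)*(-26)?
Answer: 0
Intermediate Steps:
c(z) = 0 (c(z) = z*0 = 0)
(c(-1)*38)*(-26) = (0*38)*(-26) = 0*(-26) = 0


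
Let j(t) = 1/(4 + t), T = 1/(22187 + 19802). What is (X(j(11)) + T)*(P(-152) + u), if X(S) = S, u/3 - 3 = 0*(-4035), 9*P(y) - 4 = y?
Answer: -2814268/5668515 ≈ -0.49647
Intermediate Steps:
P(y) = 4/9 + y/9
u = 9 (u = 9 + 3*(0*(-4035)) = 9 + 3*0 = 9 + 0 = 9)
T = 1/41989 ≈ 2.3816e-5
(X(j(11)) + T)*(P(-152) + u) = (1/(4 + 11) + 1/41989)*((4/9 + (1/9)*(-152)) + 9) = (1/15 + 1/41989)*((4/9 - 152/9) + 9) = (1/15 + 1/41989)*(-148/9 + 9) = (42004/629835)*(-67/9) = -2814268/5668515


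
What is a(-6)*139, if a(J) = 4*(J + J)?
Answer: -6672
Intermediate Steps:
a(J) = 8*J (a(J) = 4*(2*J) = 8*J)
a(-6)*139 = (8*(-6))*139 = -48*139 = -6672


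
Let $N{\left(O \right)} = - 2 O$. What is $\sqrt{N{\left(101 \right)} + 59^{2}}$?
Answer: $\sqrt{3279} \approx 57.263$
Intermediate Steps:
$\sqrt{N{\left(101 \right)} + 59^{2}} = \sqrt{\left(-2\right) 101 + 59^{2}} = \sqrt{-202 + 3481} = \sqrt{3279}$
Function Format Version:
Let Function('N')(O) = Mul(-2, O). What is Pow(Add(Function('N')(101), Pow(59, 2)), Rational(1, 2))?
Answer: Pow(3279, Rational(1, 2)) ≈ 57.263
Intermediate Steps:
Pow(Add(Function('N')(101), Pow(59, 2)), Rational(1, 2)) = Pow(Add(Mul(-2, 101), Pow(59, 2)), Rational(1, 2)) = Pow(Add(-202, 3481), Rational(1, 2)) = Pow(3279, Rational(1, 2))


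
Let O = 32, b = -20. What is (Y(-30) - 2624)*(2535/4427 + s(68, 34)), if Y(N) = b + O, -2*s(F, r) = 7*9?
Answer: 357623286/4427 ≈ 80782.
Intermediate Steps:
s(F, r) = -63/2 (s(F, r) = -7*9/2 = -1/2*63 = -63/2)
Y(N) = 12 (Y(N) = -20 + 32 = 12)
(Y(-30) - 2624)*(2535/4427 + s(68, 34)) = (12 - 2624)*(2535/4427 - 63/2) = -2612*(2535*(1/4427) - 63/2) = -2612*(2535/4427 - 63/2) = -2612*(-273831/8854) = 357623286/4427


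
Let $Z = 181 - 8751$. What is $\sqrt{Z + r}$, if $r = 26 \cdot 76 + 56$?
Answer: $i \sqrt{6538} \approx 80.858 i$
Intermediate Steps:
$Z = -8570$ ($Z = 181 - 8751 = -8570$)
$r = 2032$ ($r = 1976 + 56 = 2032$)
$\sqrt{Z + r} = \sqrt{-8570 + 2032} = \sqrt{-6538} = i \sqrt{6538}$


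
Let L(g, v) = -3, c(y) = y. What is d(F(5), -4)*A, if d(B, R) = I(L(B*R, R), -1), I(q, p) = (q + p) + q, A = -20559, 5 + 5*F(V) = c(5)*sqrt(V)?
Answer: 143913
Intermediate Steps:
F(V) = -1 + sqrt(V) (F(V) = -1 + (5*sqrt(V))/5 = -1 + sqrt(V))
I(q, p) = p + 2*q (I(q, p) = (p + q) + q = p + 2*q)
d(B, R) = -7 (d(B, R) = -1 + 2*(-3) = -1 - 6 = -7)
d(F(5), -4)*A = -7*(-20559) = 143913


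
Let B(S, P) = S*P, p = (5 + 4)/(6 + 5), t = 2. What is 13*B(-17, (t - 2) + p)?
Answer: -1989/11 ≈ -180.82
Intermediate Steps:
p = 9/11 ≈ 0.81818
B(S, P) = P*S
13*B(-17, (t - 2) + p) = 13*(((2 - 2) + 9/11)*(-17)) = 13*((0 + 9/11)*(-17)) = 13*((9/11)*(-17)) = 13*(-153/11) = -1989/11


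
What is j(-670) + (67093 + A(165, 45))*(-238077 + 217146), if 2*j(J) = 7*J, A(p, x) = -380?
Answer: -1396372148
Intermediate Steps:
j(J) = 7*J/2 (j(J) = (7*J)/2 = 7*J/2)
j(-670) + (67093 + A(165, 45))*(-238077 + 217146) = (7/2)*(-670) + (67093 - 380)*(-238077 + 217146) = -2345 + 66713*(-20931) = -2345 - 1396369803 = -1396372148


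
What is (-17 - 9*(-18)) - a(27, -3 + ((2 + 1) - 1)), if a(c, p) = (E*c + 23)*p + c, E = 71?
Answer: 2058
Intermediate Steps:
a(c, p) = c + p*(23 + 71*c) (a(c, p) = (71*c + 23)*p + c = (23 + 71*c)*p + c = p*(23 + 71*c) + c = c + p*(23 + 71*c))
(-17 - 9*(-18)) - a(27, -3 + ((2 + 1) - 1)) = (-17 - 9*(-18)) - (27 + 23*(-3 + ((2 + 1) - 1)) + 71*27*(-3 + ((2 + 1) - 1))) = (-17 + 162) - (27 + 23*(-3 + (3 - 1)) + 71*27*(-3 + (3 - 1))) = 145 - (27 + 23*(-3 + 2) + 71*27*(-3 + 2)) = 145 - (27 + 23*(-1) + 71*27*(-1)) = 145 - (27 - 23 - 1917) = 145 - 1*(-1913) = 145 + 1913 = 2058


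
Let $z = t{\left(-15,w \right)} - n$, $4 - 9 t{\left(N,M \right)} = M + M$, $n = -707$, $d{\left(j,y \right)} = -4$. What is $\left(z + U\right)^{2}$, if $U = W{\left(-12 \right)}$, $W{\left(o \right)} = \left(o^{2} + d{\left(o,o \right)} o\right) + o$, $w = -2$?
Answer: $\frac{63856081}{81} \approx 7.8835 \cdot 10^{5}$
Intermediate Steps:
$t{\left(N,M \right)} = \frac{4}{9} - \frac{2 M}{9}$ ($t{\left(N,M \right)} = \frac{4}{9} - \frac{M + M}{9} = \frac{4}{9} - \frac{2 M}{9}$)
$W{\left(o \right)} = o^{2} - 3 o$ ($W{\left(o \right)} = \left(o^{2} - 4 o\right) + o = o^{2} - 3 o$)
$z = \frac{6371}{9}$ ($z = \left(\frac{4}{9} - - \frac{4}{9}\right) - -707 = \left(\frac{4}{9} + \frac{4}{9}\right) + 707 = \frac{8}{9} + 707 = \frac{6371}{9} \approx 707.89$)
$U = 180$ ($U = - 12 \left(-3 - 12\right) = \left(-12\right) \left(-15\right) = 180$)
$\left(z + U\right)^{2} = \left(\frac{6371}{9} + 180\right)^{2} = \left(\frac{7991}{9}\right)^{2} = \frac{63856081}{81}$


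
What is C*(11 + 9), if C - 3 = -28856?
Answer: -577060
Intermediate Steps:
C = -28853 (C = 3 - 28856 = -28853)
C*(11 + 9) = -28853*(11 + 9) = -28853*20 = -577060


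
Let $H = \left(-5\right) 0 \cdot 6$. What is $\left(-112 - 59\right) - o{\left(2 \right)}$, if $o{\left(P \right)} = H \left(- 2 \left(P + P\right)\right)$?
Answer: $-171$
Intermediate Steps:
$H = 0$ ($H = 0 \cdot 6 = 0$)
$o{\left(P \right)} = 0$ ($o{\left(P \right)} = 0 \left(- 2 \left(P + P\right)\right) = 0 \left(- 2 \cdot 2 P\right) = 0 \left(- 4 P\right) = 0$)
$\left(-112 - 59\right) - o{\left(2 \right)} = \left(-112 - 59\right) - 0 = \left(-112 - 59\right) + 0 = -171 + 0 = -171$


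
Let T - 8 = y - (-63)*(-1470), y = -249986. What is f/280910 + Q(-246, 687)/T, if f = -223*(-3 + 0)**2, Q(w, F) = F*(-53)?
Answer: 1590106649/16039399180 ≈ 0.099138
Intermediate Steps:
Q(w, F) = -53*F
T = -342588 (T = 8 + (-249986 - (-63)*(-1470)) = 8 + (-249986 - 1*92610) = 8 + (-249986 - 92610) = 8 - 342596 = -342588)
f = -2007 (f = -223*(-3)**2 = -223*9 = -2007)
f/280910 + Q(-246, 687)/T = -2007/280910 - 53*687/(-342588) = -2007*1/280910 - 36411*(-1/342588) = -2007/280910 + 12137/114196 = 1590106649/16039399180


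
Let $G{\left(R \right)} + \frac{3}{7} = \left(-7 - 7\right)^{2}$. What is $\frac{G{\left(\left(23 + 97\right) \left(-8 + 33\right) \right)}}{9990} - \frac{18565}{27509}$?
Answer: $- \frac{34070017}{51992010} \approx -0.65529$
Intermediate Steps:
$G{\left(R \right)} = \frac{1369}{7}$ ($G{\left(R \right)} = - \frac{3}{7} + \left(-7 - 7\right)^{2} = - \frac{3}{7} + \left(-14\right)^{2} = - \frac{3}{7} + 196 = \frac{1369}{7}$)
$\frac{G{\left(\left(23 + 97\right) \left(-8 + 33\right) \right)}}{9990} - \frac{18565}{27509} = \frac{1369}{7 \cdot 9990} - \frac{18565}{27509} = \frac{1369}{7} \cdot \frac{1}{9990} - \frac{18565}{27509} = \frac{37}{1890} - \frac{18565}{27509} = - \frac{34070017}{51992010}$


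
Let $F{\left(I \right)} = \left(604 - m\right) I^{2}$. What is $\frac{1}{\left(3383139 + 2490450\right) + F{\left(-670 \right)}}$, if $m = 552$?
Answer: $\frac{1}{29216389} \approx 3.4227 \cdot 10^{-8}$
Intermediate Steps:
$F{\left(I \right)} = 52 I^{2}$ ($F{\left(I \right)} = \left(604 - 552\right) I^{2} = 52 I^{2}$)
$\frac{1}{\left(3383139 + 2490450\right) + F{\left(-670 \right)}} = \frac{1}{\left(3383139 + 2490450\right) + 52 \left(-670\right)^{2}} = \frac{1}{5873589 + 52 \cdot 448900} = \frac{1}{5873589 + 23342800} = \frac{1}{29216389}$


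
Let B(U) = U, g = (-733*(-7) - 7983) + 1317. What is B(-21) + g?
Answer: -1556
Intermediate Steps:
g = -1535 (g = (5131 - 7983) + 1317 = -2852 + 1317 = -1535)
B(-21) + g = -21 - 1535 = -1556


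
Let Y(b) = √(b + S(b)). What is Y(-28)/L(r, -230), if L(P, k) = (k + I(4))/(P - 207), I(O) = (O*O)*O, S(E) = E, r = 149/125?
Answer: 25726*I*√14/10375 ≈ 9.2779*I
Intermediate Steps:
r = 149/125 (r = 149*(1/125) = 149/125 ≈ 1.1920)
I(O) = O³ (I(O) = O²*O = O³)
L(P, k) = (64 + k)/(-207 + P) (L(P, k) = (k + 4³)/(P - 207) = (k + 64)/(-207 + P) = (64 + k)/(-207 + P))
Y(b) = √2*√b (Y(b) = √(b + b) = √(2*b) = √2*√b)
Y(-28)/L(r, -230) = (√2*√(-28))/(((64 - 230)/(-207 + 149/125))) = (√2*(2*I*√7))/((-166/(-25726/125))) = (2*I*√14)/((-125/25726*(-166))) = (2*I*√14)/(10375/12863) = (2*I*√14)*(12863/10375) = 25726*I*√14/10375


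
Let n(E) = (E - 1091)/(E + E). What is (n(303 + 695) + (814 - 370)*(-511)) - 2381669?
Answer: -5206671881/1996 ≈ -2.6086e+6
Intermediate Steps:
n(E) = (-1091 + E)/(2*E) (n(E) = (-1091 + E)/((2*E)) = (-1091 + E)*(1/(2*E)) = (-1091 + E)/(2*E))
(n(303 + 695) + (814 - 370)*(-511)) - 2381669 = ((-1091 + (303 + 695))/(2*(303 + 695)) + (814 - 370)*(-511)) - 2381669 = ((½)*(-1091 + 998)/998 + 444*(-511)) - 2381669 = ((½)*(1/998)*(-93) - 226884) - 2381669 = (-93/1996 - 226884) - 2381669 = -452860557/1996 - 2381669 = -5206671881/1996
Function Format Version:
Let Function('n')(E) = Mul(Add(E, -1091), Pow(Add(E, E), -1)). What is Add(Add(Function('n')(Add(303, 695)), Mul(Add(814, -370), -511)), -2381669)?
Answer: Rational(-5206671881, 1996) ≈ -2.6086e+6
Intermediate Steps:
Function('n')(E) = Mul(Rational(1, 2), Pow(E, -1), Add(-1091, E)) (Function('n')(E) = Mul(Add(-1091, E), Pow(Mul(2, E), -1)) = Mul(Add(-1091, E), Mul(Rational(1, 2), Pow(E, -1))) = Mul(Rational(1, 2), Pow(E, -1), Add(-1091, E)))
Add(Add(Function('n')(Add(303, 695)), Mul(Add(814, -370), -511)), -2381669) = Add(Add(Mul(Rational(1, 2), Pow(Add(303, 695), -1), Add(-1091, Add(303, 695))), Mul(Add(814, -370), -511)), -2381669) = Add(Add(Mul(Rational(1, 2), Pow(998, -1), Add(-1091, 998)), Mul(444, -511)), -2381669) = Add(Add(Mul(Rational(1, 2), Rational(1, 998), -93), -226884), -2381669) = Add(Add(Rational(-93, 1996), -226884), -2381669) = Add(Rational(-452860557, 1996), -2381669) = Rational(-5206671881, 1996)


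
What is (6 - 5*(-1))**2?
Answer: 121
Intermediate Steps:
(6 - 5*(-1))**2 = (6 + 5)**2 = 11**2 = 121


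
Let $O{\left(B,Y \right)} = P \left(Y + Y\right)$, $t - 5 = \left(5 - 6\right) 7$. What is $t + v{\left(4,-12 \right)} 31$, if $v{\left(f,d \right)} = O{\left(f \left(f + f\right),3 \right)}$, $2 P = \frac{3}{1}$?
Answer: $277$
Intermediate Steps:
$P = \frac{3}{2}$ ($P = \frac{3 \cdot 1^{-1}}{2} = \frac{3 \cdot 1}{2} = \frac{1}{2} \cdot 3 = \frac{3}{2} \approx 1.5$)
$t = -2$ ($t = 5 + \left(5 - 6\right) 7 = 5 - 7 = -2$)
$O{\left(B,Y \right)} = 3 Y$ ($O{\left(B,Y \right)} = \frac{3 \left(Y + Y\right)}{2} = \frac{3 \cdot 2 Y}{2} = 3 Y$)
$v{\left(f,d \right)} = 9$ ($v{\left(f,d \right)} = 3 \cdot 3 = 9$)
$t + v{\left(4,-12 \right)} 31 = -2 + 9 \cdot 31 = -2 + 279 = 277$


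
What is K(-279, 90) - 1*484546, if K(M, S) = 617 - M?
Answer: -483650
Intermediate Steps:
K(-279, 90) - 1*484546 = (617 - 1*(-279)) - 1*484546 = (617 + 279) - 484546 = 896 - 484546 = -483650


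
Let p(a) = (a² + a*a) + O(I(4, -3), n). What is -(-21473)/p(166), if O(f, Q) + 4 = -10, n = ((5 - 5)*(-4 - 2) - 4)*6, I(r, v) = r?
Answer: 21473/55098 ≈ 0.38972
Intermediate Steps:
n = -24 (n = (0*(-6) - 4)*6 = (0 - 4)*6 = -4*6 = -24)
O(f, Q) = -14 (O(f, Q) = -4 - 10 = -14)
p(a) = -14 + 2*a² (p(a) = (a² + a*a) - 14 = (a² + a²) - 14 = 2*a² - 14 = -14 + 2*a²)
-(-21473)/p(166) = -(-21473)/(-14 + 2*166²) = -(-21473)/(-14 + 2*27556) = -(-21473)/(-14 + 55112) = -(-21473)/55098 = -1*(-21473/55098) = 21473/55098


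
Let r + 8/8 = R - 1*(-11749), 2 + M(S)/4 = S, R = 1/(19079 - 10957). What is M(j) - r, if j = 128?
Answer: -91323769/8122 ≈ -11244.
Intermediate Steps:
R = 1/8122 ≈ 0.00012312
M(S) = -8 + 4*S
r = 95417257/8122 (r = -1 + (1/8122 - 1*(-11749)) = -1 + (1/8122 + 11749) = -1 + 95425379/8122 = 95417257/8122 ≈ 11748.)
M(j) - r = (-8 + 4*128) - 1*95417257/8122 = (-8 + 512) - 95417257/8122 = 504 - 95417257/8122 = -91323769/8122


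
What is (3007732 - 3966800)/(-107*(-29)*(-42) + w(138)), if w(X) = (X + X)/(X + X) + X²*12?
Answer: -959068/98203 ≈ -9.7662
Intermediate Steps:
w(X) = 1 + 12*X² (w(X) = (2*X)/((2*X)) + 12*X² = (2*X)*(1/(2*X)) + 12*X² = 1 + 12*X²)
(3007732 - 3966800)/(-107*(-29)*(-42) + w(138)) = (3007732 - 3966800)/(-107*(-29)*(-42) + (1 + 12*138²)) = -959068/(3103*(-42) + (1 + 12*19044)) = -959068/(-130326 + (1 + 228528)) = -959068/(-130326 + 228529) = -959068/98203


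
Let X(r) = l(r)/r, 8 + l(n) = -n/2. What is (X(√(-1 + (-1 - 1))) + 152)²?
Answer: 275171/12 + 808*I*√3 ≈ 22931.0 + 1399.5*I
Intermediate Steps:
l(n) = -8 - n/2
X(r) = (-8 - r/2)/r
(X(√(-1 + (-1 - 1))) + 152)² = ((-16 - √(-1 + (-1 - 1)))/(2*(√(-1 + (-1 - 1)))) + 152)² = ((-16 - √(-1 - 2))/(2*(√(-1 - 2))) + 152)² = ((-16 - √(-3))/(2*(√(-3))) + 152)² = ((-16 - I*√3)/(2*((I*√3))) + 152)² = ((-I*√3/3)*(-16 - I*√3)/2 + 152)² = (-I*√3*(-16 - I*√3)/6 + 152)² = (152 - I*√3*(-16 - I*√3)/6)²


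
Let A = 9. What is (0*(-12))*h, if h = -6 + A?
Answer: 0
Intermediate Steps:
h = 3 (h = -6 + 9 = 3)
(0*(-12))*h = (0*(-12))*3 = 0*3 = 0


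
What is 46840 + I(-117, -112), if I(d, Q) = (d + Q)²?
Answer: 99281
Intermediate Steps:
I(d, Q) = (Q + d)²
46840 + I(-117, -112) = 46840 + (-112 - 117)² = 46840 + (-229)² = 46840 + 52441 = 99281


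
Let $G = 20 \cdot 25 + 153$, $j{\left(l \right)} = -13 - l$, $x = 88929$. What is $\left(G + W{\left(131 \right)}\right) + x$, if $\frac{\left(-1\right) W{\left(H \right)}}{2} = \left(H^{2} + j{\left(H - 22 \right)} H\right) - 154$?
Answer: $87532$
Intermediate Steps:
$G = 653$ ($G = 500 + 153 = 653$)
$W{\left(H \right)} = 308 - 2 H^{2} - 2 H \left(9 - H\right)$ ($W{\left(H \right)} = - 2 \left(\left(H^{2} + \left(-13 - \left(H - 22\right)\right) H\right) - 154\right) = - 2 \left(\left(H^{2} + \left(-13 - \left(-22 + H\right)\right) H\right) - 154\right) = - 2 \left(\left(H^{2} + \left(9 - H\right) H\right) - 154\right) = - 2 \left(\left(H^{2} + H \left(9 - H\right)\right) - 154\right) = - 2 \left(-154 + H^{2} + H \left(9 - H\right)\right) = 308 - 2 H^{2} - 2 H \left(9 - H\right)$)
$\left(G + W{\left(131 \right)}\right) + x = \left(653 + \left(308 - 2358\right)\right) + 88929 = \left(653 - 2050\right) + 88929 = -1397 + 88929 = 87532$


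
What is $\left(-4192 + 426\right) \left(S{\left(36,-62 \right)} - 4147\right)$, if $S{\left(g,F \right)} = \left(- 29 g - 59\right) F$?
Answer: $-241924074$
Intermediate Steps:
$S{\left(g,F \right)} = F \left(-59 - 29 g\right)$ ($S{\left(g,F \right)} = \left(-59 - 29 g\right) F = F \left(-59 - 29 g\right)$)
$\left(-4192 + 426\right) \left(S{\left(36,-62 \right)} - 4147\right) = \left(-4192 + 426\right) \left(\left(-1\right) \left(-62\right) \left(59 + 29 \cdot 36\right) - 4147\right) = - 3766 \left(\left(-1\right) \left(-62\right) \left(59 + 1044\right) - 4147\right) = - 3766 \left(\left(-1\right) \left(-62\right) 1103 - 4147\right) = - 3766 \left(68386 - 4147\right) = \left(-3766\right) 64239 = -241924074$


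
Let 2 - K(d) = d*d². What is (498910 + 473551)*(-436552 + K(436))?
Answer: -81023900417166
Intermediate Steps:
K(d) = 2 - d³ (K(d) = 2 - d*d² = 2 - d³)
(498910 + 473551)*(-436552 + K(436)) = (498910 + 473551)*(-436552 + (2 - 1*436³)) = 972461*(-436552 + (2 - 1*82881856)) = 972461*(-436552 + (2 - 82881856)) = 972461*(-436552 - 82881854) = 972461*(-83318406) = -81023900417166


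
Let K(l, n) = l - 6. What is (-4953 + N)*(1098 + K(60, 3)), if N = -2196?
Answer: -8235648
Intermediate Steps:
K(l, n) = -6 + l
(-4953 + N)*(1098 + K(60, 3)) = (-4953 - 2196)*(1098 + (-6 + 60)) = -7149*(1098 + 54) = -7149*1152 = -8235648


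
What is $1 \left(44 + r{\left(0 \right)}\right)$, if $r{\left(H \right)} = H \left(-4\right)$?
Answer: $44$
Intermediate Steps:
$r{\left(H \right)} = - 4 H$
$1 \left(44 + r{\left(0 \right)}\right) = 1 \left(44 - 0\right) = 1 \left(44 + 0\right) = 1 \cdot 44 = 44$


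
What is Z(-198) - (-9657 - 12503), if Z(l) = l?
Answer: 21962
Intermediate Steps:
Z(-198) - (-9657 - 12503) = -198 - (-9657 - 12503) = -198 - 1*(-22160) = -198 + 22160 = 21962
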